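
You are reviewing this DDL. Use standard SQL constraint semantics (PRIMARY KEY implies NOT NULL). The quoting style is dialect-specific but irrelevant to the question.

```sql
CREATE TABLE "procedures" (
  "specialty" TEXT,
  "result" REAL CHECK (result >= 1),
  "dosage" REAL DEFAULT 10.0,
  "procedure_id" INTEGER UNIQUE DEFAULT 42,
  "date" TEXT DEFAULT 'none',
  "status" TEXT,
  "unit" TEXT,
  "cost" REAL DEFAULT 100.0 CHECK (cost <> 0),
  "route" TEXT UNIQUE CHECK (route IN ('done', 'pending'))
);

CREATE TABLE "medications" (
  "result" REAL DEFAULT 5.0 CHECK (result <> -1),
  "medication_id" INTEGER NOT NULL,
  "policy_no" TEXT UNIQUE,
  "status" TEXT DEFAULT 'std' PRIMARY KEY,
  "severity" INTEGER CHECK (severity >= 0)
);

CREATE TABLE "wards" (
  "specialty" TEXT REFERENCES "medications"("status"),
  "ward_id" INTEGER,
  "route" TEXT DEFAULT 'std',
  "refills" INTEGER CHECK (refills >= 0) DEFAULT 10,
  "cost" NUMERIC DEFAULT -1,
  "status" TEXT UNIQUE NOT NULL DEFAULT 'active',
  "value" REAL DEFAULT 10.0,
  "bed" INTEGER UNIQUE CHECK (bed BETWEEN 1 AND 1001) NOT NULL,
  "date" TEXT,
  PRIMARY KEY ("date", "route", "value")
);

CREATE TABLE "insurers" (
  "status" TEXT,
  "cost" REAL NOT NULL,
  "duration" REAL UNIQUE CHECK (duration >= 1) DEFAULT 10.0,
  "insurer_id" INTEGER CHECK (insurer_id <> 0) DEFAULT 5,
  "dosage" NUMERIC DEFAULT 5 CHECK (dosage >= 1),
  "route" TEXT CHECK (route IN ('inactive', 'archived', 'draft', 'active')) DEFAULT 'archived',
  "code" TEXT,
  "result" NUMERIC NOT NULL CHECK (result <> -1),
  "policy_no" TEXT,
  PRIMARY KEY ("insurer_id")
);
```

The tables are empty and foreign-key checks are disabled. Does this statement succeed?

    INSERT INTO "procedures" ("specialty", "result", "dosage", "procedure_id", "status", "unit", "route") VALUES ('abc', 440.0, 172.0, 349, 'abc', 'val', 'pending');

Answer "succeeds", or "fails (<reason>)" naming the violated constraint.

procedures has no NOT NULL or PRIMARY KEY columns.
CHECK constraints: 440.0 satisfies (result >= 1); 'pending' satisfies (route IN ('done', 'pending')).
No constraint is violated.

succeeds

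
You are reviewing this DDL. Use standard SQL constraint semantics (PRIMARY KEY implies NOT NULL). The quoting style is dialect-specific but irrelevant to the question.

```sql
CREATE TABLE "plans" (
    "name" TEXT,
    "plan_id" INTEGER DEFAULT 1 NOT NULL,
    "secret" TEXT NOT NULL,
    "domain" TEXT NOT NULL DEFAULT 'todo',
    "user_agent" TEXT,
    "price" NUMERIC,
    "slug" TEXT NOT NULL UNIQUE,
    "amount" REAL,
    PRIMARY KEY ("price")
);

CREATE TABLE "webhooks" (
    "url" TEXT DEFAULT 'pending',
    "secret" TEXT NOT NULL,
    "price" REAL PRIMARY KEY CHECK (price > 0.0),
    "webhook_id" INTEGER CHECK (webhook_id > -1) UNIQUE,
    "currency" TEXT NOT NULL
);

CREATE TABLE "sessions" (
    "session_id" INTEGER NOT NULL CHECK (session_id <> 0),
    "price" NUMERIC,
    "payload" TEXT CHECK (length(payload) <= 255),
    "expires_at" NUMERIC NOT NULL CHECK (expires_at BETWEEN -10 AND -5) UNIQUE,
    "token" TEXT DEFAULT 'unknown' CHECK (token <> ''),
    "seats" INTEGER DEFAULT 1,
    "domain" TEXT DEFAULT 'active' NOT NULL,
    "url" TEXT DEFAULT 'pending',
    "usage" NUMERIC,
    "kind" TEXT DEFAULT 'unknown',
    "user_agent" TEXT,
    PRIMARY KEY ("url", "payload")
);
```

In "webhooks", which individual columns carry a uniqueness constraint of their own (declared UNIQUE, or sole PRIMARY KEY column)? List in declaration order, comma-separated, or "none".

price, webhook_id

- url: no UNIQUE or single-column PK constraint.
- secret: no UNIQUE or single-column PK constraint.
- price: single-column PRIMARY KEY → unique.
- webhook_id: declared UNIQUE → unique.
- currency: no UNIQUE or single-column PK constraint.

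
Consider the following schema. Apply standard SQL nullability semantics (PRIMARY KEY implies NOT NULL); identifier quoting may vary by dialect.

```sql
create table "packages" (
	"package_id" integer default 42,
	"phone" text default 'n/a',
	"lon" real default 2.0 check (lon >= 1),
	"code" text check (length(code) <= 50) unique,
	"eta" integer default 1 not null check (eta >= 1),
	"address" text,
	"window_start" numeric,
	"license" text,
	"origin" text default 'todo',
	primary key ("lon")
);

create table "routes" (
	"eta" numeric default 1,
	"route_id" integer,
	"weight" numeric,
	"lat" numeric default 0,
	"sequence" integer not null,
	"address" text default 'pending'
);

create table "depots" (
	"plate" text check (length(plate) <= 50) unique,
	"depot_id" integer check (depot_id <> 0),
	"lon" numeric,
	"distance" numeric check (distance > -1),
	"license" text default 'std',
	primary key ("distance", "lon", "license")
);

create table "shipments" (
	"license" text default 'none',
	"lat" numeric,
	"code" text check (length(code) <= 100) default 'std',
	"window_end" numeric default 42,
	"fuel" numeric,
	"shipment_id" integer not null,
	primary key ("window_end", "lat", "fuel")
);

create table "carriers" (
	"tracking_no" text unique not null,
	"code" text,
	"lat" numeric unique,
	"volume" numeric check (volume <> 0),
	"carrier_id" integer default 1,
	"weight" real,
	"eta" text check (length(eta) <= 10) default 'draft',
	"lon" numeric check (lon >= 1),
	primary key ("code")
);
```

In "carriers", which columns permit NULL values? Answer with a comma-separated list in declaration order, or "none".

- tracking_no: declared NOT NULL → not nullable.
- code: part of the PRIMARY KEY, which implies NOT NULL → not nullable.
- lat: UNIQUE does not imply NOT NULL → nullable.
- volume: CHECK does not forbid NULL (a CHECK constraint passes when its expression is NULL) → nullable.
- carrier_id: DEFAULT only fills an omitted column; an explicit NULL is still allowed → nullable.
- weight: no NOT NULL constraint applies → nullable.
- eta: CHECK does not forbid NULL (a CHECK constraint passes when its expression is NULL) → nullable.
- lon: CHECK does not forbid NULL (a CHECK constraint passes when its expression is NULL) → nullable.

lat, volume, carrier_id, weight, eta, lon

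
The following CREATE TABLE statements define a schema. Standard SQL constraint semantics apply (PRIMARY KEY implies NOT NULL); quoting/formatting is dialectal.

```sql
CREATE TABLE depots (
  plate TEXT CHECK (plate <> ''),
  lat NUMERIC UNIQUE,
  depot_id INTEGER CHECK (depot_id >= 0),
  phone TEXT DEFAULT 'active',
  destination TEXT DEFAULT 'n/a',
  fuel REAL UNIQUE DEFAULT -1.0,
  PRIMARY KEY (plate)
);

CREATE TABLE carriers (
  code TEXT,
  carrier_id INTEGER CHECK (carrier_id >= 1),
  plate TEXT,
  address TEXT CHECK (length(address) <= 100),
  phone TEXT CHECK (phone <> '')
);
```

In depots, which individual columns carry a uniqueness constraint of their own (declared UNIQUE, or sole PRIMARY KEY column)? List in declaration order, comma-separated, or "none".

plate, lat, fuel

- plate: single-column PRIMARY KEY → unique.
- lat: declared UNIQUE → unique.
- depot_id: no UNIQUE or single-column PK constraint.
- phone: no UNIQUE or single-column PK constraint.
- destination: no UNIQUE or single-column PK constraint.
- fuel: declared UNIQUE → unique.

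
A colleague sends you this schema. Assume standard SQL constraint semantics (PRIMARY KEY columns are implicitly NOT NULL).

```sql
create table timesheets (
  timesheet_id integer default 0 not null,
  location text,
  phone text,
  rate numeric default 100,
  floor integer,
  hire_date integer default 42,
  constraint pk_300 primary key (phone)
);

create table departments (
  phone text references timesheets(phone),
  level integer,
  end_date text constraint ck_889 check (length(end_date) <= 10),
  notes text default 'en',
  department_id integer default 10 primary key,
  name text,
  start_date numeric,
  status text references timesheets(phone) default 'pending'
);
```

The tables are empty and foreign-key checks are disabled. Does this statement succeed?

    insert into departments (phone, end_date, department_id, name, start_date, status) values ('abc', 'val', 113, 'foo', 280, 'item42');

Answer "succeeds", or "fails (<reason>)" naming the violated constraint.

NOT NULL columns: department_id is supplied.
CHECK constraints: 'val' satisfies (length(end_date) <= 10).
No constraint is violated.

succeeds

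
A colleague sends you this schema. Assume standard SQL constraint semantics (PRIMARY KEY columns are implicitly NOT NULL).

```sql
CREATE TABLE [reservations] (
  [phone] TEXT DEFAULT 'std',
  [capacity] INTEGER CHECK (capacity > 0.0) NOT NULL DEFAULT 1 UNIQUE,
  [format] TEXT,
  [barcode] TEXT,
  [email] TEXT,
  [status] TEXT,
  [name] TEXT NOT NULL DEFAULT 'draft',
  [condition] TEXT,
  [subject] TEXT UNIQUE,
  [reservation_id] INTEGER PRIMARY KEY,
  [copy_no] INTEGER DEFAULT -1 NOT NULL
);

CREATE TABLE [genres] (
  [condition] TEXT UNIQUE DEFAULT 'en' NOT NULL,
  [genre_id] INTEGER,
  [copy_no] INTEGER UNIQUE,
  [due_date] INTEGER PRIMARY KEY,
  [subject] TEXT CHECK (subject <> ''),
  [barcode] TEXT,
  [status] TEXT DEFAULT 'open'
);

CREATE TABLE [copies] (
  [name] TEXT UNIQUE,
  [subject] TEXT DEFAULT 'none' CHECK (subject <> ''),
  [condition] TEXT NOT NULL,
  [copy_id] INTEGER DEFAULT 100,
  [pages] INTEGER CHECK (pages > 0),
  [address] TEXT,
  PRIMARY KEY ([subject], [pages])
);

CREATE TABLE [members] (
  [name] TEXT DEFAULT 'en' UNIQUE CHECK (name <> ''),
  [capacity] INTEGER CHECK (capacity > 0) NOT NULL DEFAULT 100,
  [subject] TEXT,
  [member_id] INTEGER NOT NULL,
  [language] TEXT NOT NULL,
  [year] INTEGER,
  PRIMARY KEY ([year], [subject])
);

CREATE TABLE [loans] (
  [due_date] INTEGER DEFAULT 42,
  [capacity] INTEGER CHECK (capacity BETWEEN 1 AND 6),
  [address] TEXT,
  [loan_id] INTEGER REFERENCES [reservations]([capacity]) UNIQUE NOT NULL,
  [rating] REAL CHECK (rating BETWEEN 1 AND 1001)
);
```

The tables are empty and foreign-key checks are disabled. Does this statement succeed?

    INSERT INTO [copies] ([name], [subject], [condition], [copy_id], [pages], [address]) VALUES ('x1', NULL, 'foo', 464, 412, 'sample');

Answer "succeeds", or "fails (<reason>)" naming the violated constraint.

fails (NOT NULL on subject)

subject is explicitly set to NULL, but subject is part of the PRIMARY KEY (implied NOT NULL).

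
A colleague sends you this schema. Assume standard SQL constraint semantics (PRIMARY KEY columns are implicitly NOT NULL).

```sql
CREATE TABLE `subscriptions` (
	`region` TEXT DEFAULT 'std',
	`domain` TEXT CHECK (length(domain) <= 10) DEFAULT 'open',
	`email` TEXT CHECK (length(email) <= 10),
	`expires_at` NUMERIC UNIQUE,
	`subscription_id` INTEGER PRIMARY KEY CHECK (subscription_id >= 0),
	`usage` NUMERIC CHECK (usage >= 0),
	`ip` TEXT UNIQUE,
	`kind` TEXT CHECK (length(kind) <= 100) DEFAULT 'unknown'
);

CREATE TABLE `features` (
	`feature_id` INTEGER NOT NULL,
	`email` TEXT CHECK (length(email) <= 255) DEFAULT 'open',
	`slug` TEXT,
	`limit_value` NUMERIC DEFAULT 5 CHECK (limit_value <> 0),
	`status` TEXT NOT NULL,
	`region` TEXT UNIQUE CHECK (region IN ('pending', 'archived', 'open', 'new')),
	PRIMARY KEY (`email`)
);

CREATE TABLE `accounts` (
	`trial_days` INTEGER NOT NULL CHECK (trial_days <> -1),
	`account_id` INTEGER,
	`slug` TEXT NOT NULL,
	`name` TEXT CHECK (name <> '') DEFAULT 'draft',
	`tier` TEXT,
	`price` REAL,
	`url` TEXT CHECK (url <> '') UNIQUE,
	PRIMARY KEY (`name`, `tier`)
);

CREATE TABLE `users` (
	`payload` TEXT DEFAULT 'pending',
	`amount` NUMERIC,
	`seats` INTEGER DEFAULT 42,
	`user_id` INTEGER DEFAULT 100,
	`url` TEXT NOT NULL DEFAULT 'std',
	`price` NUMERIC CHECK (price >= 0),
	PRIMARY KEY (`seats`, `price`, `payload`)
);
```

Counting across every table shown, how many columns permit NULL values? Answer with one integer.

subscriptions: 7 nullable (region, domain, email, expires_at, usage, ip, kind — PK (subscription_id) and explicit NOT NULL columns excluded).
features: 3 nullable (slug, limit_value, region — PK (email) and explicit NOT NULL columns excluded).
accounts: 3 nullable (account_id, price, url — PK (name, tier) and explicit NOT NULL columns excluded).
users: 2 nullable (amount, user_id — PK (seats, price, payload) and explicit NOT NULL columns excluded).
Total: 7 + 3 + 3 + 2 = 15.

15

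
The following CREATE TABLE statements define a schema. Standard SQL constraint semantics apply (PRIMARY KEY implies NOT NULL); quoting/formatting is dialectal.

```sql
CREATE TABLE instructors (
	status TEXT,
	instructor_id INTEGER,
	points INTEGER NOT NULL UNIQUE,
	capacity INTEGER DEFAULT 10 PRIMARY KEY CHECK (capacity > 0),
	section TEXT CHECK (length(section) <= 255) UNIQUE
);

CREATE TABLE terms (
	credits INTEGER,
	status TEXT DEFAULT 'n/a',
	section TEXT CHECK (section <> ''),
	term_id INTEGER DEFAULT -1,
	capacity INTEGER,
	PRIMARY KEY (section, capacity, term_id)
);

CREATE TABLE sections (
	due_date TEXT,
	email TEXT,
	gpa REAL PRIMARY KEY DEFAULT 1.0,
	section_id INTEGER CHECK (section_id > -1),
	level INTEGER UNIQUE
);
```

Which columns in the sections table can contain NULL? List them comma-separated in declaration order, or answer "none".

- due_date: no NOT NULL constraint applies → nullable.
- email: no NOT NULL constraint applies → nullable.
- gpa: part of the PRIMARY KEY, which implies NOT NULL → not nullable.
- section_id: CHECK does not forbid NULL (a CHECK constraint passes when its expression is NULL) → nullable.
- level: UNIQUE does not imply NOT NULL → nullable.

due_date, email, section_id, level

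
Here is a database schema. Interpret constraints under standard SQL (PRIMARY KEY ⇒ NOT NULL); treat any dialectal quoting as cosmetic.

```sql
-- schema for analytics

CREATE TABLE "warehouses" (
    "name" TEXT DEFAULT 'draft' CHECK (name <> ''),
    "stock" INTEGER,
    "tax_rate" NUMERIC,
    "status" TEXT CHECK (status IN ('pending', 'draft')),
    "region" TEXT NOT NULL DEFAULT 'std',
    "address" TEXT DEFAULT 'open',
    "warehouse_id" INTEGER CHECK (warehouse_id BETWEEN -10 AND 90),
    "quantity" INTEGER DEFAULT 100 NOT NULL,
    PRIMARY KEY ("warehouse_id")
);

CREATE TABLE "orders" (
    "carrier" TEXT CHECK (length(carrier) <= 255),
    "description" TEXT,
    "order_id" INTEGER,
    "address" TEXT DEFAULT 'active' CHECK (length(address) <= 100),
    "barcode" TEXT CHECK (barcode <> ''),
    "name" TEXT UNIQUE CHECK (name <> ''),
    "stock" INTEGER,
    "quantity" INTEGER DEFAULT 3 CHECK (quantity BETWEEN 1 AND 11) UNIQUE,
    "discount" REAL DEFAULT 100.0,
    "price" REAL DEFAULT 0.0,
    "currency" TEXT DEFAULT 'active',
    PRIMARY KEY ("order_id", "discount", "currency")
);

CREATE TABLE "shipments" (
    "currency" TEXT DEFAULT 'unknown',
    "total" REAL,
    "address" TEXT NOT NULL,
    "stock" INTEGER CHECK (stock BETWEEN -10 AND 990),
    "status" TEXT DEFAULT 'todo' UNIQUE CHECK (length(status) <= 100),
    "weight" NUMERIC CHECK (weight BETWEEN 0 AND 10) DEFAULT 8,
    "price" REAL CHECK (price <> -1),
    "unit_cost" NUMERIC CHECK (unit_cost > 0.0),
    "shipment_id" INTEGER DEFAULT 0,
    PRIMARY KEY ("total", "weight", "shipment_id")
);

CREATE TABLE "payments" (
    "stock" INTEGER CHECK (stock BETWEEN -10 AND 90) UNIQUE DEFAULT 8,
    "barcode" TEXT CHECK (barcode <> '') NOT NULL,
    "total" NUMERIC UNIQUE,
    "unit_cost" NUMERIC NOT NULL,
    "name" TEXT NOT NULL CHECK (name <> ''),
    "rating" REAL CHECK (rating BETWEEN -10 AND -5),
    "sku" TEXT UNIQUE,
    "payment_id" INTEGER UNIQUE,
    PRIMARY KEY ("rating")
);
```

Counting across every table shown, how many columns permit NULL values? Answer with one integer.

22

warehouses: 5 nullable (name, stock, tax_rate, status, address — PK (warehouse_id) and explicit NOT NULL columns excluded).
orders: 8 nullable (carrier, description, address, barcode, name, stock, quantity, price — PK (order_id, discount, currency) and explicit NOT NULL columns excluded).
shipments: 5 nullable (currency, stock, status, price, unit_cost — PK (total, weight, shipment_id) and explicit NOT NULL columns excluded).
payments: 4 nullable (stock, total, sku, payment_id — PK (rating) and explicit NOT NULL columns excluded).
Total: 5 + 8 + 5 + 4 = 22.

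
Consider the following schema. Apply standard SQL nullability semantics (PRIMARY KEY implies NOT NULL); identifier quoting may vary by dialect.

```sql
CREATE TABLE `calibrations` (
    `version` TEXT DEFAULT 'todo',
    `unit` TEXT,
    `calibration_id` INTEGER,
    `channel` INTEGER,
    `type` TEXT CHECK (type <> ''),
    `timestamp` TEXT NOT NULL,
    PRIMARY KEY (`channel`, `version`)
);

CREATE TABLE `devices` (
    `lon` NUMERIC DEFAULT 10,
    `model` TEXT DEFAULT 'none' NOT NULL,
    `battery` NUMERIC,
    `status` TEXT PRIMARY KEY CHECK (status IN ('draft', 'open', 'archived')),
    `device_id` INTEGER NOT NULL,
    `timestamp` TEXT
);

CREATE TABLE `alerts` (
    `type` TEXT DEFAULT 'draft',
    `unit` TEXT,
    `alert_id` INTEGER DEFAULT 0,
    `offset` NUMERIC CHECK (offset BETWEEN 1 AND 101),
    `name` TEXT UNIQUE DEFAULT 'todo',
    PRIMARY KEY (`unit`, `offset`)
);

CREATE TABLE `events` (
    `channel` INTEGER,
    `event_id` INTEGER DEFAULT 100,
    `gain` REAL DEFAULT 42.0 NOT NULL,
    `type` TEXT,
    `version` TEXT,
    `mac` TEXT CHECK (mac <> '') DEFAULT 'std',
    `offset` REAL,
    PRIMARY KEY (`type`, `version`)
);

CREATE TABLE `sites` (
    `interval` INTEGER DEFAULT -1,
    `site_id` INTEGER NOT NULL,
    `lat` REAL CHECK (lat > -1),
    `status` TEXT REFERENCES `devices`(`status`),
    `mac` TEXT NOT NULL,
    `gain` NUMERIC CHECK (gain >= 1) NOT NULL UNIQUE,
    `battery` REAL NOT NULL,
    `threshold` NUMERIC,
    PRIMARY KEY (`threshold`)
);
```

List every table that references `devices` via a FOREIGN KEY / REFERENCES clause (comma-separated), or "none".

sites

- sites.status references devices(status).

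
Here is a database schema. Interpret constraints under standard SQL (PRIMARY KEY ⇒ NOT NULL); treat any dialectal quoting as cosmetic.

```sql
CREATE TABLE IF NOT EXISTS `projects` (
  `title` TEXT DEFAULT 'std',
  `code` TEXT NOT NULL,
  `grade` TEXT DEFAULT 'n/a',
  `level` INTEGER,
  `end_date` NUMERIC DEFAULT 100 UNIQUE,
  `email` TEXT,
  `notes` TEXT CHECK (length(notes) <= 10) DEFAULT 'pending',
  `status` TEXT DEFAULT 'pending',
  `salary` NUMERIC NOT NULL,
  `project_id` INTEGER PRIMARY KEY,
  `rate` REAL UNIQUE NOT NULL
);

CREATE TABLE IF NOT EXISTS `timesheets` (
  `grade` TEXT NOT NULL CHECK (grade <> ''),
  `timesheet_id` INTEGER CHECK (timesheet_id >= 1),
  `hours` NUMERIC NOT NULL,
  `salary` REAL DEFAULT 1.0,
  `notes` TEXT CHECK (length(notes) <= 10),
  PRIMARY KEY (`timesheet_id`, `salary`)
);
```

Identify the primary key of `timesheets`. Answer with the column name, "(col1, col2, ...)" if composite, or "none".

(timesheet_id, salary)

A table-level PRIMARY KEY clause names 2 columns: timesheet_id, salary.
This is a composite key — the combination is unique, not each column individually.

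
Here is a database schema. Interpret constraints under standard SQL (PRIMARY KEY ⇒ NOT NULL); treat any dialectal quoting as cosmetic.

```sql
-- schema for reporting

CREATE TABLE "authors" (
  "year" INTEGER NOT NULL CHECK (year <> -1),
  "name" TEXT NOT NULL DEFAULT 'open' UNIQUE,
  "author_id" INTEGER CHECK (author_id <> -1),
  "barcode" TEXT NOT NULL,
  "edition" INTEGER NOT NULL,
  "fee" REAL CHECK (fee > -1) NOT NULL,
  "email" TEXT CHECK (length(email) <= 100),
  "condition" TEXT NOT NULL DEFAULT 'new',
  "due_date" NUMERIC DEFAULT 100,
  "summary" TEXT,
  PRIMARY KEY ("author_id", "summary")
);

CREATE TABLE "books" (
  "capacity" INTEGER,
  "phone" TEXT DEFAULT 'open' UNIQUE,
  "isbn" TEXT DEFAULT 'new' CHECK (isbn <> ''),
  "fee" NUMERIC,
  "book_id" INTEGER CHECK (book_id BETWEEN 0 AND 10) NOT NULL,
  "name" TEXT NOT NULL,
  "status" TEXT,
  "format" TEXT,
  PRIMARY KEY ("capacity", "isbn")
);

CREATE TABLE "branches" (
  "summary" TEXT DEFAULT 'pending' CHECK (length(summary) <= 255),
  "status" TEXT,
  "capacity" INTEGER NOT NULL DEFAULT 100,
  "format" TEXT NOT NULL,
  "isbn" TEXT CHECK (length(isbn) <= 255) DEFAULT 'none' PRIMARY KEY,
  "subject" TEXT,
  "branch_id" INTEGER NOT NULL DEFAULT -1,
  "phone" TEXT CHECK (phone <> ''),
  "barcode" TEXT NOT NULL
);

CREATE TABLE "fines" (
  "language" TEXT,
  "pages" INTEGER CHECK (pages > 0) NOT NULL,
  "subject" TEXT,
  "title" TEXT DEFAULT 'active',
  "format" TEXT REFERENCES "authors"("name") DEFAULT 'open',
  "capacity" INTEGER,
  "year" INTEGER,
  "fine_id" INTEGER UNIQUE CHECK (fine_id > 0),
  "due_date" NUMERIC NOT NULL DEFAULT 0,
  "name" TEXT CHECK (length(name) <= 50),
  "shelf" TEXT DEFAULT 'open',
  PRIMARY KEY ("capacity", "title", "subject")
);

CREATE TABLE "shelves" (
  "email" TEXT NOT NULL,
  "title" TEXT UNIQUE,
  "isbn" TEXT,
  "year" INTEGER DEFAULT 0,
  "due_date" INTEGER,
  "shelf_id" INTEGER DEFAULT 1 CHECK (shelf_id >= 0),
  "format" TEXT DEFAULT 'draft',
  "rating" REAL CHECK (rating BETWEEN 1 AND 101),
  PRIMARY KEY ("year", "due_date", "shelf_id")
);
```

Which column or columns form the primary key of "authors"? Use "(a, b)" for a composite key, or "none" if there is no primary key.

(author_id, summary)

A table-level PRIMARY KEY clause names 2 columns: author_id, summary.
This is a composite key — the combination is unique, not each column individually.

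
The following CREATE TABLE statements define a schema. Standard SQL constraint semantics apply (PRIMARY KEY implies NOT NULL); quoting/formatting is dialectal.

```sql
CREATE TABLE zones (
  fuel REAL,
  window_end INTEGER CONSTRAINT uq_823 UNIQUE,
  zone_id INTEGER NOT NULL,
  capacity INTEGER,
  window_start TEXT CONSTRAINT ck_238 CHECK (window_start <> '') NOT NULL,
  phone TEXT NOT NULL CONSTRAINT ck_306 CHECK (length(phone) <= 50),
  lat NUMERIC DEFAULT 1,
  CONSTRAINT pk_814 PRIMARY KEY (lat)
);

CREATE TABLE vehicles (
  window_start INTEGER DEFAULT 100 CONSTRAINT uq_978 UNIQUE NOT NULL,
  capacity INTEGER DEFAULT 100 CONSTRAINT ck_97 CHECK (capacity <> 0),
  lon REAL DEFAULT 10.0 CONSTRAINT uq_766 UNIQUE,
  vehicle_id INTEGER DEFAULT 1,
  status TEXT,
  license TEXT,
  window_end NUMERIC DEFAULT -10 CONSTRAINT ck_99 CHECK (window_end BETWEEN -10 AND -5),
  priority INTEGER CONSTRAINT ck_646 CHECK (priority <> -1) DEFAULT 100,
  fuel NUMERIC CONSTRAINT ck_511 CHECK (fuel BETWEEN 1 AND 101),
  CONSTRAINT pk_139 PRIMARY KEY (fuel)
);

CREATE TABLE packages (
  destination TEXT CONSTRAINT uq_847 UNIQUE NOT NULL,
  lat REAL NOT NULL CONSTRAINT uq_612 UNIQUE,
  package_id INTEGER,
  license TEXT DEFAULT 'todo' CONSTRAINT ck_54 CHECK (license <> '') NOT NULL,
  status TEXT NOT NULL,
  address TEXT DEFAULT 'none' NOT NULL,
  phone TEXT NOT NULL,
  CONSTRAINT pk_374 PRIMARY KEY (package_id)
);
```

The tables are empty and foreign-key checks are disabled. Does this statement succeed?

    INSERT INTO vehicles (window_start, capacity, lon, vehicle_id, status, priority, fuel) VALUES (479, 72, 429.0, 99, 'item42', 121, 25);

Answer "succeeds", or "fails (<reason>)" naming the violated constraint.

succeeds

NOT NULL columns: fuel is supplied; window_start is supplied.
CHECK constraints: 72 satisfies (capacity <> 0); 121 satisfies (priority <> -1); 25 satisfies (fuel BETWEEN 1 AND 101).
No constraint is violated.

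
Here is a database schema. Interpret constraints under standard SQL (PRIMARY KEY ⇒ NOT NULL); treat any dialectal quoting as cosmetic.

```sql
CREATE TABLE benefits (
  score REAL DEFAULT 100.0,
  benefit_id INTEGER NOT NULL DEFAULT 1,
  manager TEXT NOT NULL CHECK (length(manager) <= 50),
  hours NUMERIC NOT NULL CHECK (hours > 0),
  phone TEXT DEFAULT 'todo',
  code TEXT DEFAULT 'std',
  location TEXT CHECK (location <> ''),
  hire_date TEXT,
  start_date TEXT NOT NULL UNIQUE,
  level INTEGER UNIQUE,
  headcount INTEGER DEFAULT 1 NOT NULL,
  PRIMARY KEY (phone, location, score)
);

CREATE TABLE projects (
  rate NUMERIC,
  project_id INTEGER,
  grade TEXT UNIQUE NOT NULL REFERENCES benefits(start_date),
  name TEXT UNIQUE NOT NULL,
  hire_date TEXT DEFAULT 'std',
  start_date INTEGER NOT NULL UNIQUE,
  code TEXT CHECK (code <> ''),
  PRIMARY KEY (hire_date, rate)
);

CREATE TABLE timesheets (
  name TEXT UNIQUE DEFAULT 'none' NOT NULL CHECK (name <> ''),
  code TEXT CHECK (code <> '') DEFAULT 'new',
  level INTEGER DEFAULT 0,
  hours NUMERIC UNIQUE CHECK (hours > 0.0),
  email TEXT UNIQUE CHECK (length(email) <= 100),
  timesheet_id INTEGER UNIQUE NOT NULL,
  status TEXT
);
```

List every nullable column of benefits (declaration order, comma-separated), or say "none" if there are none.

- score: part of the PRIMARY KEY, which implies NOT NULL → not nullable.
- benefit_id: declared NOT NULL → not nullable.
- manager: declared NOT NULL → not nullable.
- hours: declared NOT NULL → not nullable.
- phone: part of the PRIMARY KEY, which implies NOT NULL → not nullable.
- code: DEFAULT only fills an omitted column; an explicit NULL is still allowed → nullable.
- location: part of the PRIMARY KEY, which implies NOT NULL → not nullable.
- hire_date: no NOT NULL constraint applies → nullable.
- start_date: declared NOT NULL → not nullable.
- level: UNIQUE does not imply NOT NULL → nullable.
- headcount: declared NOT NULL → not nullable.

code, hire_date, level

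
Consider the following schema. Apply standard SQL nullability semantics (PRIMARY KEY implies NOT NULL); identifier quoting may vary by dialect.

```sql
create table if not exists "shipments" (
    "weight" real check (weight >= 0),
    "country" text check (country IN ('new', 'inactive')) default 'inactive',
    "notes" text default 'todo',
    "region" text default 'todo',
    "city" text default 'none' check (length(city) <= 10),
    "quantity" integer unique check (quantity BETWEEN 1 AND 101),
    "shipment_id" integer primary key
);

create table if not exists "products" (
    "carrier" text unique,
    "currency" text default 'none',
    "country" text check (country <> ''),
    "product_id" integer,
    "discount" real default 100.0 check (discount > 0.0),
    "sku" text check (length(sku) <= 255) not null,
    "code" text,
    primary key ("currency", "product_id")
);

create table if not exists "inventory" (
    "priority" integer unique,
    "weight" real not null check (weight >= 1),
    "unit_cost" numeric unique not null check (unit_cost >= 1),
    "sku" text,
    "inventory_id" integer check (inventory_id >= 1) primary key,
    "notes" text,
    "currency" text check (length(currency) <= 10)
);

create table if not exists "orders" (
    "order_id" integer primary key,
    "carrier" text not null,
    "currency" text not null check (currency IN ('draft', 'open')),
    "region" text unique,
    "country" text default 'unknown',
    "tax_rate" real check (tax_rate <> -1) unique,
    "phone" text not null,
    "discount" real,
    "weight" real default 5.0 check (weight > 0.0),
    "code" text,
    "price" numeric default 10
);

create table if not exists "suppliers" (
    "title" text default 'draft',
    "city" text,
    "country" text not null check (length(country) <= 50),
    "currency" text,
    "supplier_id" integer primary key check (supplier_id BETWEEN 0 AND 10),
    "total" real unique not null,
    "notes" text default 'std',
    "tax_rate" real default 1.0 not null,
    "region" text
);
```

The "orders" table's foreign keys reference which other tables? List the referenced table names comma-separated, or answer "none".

No column in orders has a REFERENCES clause.

none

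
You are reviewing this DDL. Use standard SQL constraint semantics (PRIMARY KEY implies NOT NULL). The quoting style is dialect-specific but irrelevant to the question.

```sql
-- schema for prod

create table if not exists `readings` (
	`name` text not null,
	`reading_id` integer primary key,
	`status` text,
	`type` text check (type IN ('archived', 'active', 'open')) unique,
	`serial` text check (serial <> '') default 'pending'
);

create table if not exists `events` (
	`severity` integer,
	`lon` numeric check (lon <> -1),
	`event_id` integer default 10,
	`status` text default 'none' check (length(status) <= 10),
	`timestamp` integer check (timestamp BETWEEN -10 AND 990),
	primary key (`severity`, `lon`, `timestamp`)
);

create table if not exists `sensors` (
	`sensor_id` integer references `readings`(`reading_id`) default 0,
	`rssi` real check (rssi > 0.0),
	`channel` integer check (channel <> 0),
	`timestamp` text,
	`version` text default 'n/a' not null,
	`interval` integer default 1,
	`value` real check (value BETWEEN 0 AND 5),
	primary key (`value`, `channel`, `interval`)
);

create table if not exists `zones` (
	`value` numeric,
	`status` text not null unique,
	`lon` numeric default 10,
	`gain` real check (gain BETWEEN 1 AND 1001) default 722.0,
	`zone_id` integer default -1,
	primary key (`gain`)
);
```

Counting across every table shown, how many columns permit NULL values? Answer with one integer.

readings: 3 nullable (status, type, serial — PK (reading_id) and explicit NOT NULL columns excluded).
events: 2 nullable (event_id, status — PK (severity, lon, timestamp) and explicit NOT NULL columns excluded).
sensors: 3 nullable (sensor_id, rssi, timestamp — PK (value, channel, interval) and explicit NOT NULL columns excluded).
zones: 3 nullable (value, lon, zone_id — PK (gain) and explicit NOT NULL columns excluded).
Total: 3 + 2 + 3 + 3 = 11.

11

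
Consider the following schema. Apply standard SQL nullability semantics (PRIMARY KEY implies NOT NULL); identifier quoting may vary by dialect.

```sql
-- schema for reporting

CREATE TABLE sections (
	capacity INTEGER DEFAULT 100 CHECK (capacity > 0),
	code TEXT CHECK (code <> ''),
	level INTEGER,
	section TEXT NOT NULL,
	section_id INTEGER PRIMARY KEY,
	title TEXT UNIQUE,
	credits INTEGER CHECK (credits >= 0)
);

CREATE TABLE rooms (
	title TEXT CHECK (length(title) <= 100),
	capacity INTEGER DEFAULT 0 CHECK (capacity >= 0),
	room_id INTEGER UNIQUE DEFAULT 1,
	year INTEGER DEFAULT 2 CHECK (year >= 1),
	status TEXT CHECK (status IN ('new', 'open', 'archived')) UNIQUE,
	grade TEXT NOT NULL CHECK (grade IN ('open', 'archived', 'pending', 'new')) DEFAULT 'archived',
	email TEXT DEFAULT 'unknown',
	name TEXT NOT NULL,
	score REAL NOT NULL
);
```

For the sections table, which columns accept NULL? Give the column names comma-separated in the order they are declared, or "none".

capacity, code, level, title, credits

- capacity: CHECK does not forbid NULL (a CHECK constraint passes when its expression is NULL) → nullable.
- code: CHECK does not forbid NULL (a CHECK constraint passes when its expression is NULL) → nullable.
- level: no NOT NULL constraint applies → nullable.
- section: declared NOT NULL → not nullable.
- section_id: part of the PRIMARY KEY, which implies NOT NULL → not nullable.
- title: UNIQUE does not imply NOT NULL → nullable.
- credits: CHECK does not forbid NULL (a CHECK constraint passes when its expression is NULL) → nullable.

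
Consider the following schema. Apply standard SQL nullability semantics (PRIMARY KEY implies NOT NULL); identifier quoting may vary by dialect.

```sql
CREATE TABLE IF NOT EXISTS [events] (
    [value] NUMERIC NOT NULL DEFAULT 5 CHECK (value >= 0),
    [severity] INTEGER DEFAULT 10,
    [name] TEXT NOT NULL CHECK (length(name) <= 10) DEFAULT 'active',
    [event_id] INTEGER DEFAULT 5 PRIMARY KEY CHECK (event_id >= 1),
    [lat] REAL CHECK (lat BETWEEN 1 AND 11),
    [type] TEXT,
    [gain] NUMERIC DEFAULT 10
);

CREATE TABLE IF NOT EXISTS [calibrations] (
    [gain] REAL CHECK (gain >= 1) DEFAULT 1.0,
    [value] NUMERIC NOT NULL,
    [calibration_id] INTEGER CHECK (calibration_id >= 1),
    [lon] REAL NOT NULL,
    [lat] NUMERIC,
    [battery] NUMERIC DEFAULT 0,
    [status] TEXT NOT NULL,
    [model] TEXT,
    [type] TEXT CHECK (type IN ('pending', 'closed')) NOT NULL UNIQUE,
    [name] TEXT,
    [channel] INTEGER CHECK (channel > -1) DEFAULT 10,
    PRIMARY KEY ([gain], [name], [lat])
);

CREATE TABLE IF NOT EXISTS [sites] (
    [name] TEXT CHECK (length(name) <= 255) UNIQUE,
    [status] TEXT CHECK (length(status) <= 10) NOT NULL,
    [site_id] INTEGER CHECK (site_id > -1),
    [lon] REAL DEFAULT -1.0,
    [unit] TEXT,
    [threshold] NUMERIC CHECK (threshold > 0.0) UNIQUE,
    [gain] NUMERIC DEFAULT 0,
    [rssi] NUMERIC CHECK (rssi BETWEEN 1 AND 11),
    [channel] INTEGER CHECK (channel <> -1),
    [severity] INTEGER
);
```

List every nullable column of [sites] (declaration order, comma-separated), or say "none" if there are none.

name, site_id, lon, unit, threshold, gain, rssi, channel, severity

- name: CHECK does not forbid NULL (a CHECK constraint passes when its expression is NULL) → nullable.
- status: declared NOT NULL → not nullable.
- site_id: CHECK does not forbid NULL (a CHECK constraint passes when its expression is NULL) → nullable.
- lon: DEFAULT only fills an omitted column; an explicit NULL is still allowed → nullable.
- unit: no NOT NULL constraint applies → nullable.
- threshold: CHECK does not forbid NULL (a CHECK constraint passes when its expression is NULL) → nullable.
- gain: DEFAULT only fills an omitted column; an explicit NULL is still allowed → nullable.
- rssi: CHECK does not forbid NULL (a CHECK constraint passes when its expression is NULL) → nullable.
- channel: CHECK does not forbid NULL (a CHECK constraint passes when its expression is NULL) → nullable.
- severity: no NOT NULL constraint applies → nullable.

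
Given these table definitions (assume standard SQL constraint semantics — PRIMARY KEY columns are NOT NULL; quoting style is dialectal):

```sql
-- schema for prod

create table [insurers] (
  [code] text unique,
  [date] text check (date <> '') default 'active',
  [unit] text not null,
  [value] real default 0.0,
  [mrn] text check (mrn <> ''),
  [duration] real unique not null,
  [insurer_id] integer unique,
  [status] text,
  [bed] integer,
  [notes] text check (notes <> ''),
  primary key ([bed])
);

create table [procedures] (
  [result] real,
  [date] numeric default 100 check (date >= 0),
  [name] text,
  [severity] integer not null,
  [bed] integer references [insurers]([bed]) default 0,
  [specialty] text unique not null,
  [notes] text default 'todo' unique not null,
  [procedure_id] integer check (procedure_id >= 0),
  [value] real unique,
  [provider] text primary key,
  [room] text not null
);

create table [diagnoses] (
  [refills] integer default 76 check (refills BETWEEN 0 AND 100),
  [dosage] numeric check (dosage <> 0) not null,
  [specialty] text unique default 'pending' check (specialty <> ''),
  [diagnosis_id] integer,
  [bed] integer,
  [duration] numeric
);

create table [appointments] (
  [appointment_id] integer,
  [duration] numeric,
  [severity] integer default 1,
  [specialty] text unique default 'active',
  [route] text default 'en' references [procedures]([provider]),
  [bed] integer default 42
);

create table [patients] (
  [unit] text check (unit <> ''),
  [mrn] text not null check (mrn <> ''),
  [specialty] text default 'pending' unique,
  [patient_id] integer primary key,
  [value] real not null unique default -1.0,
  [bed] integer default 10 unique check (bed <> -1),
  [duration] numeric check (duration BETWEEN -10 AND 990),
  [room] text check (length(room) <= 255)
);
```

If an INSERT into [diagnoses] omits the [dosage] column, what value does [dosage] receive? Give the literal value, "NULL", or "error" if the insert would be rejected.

error

dosage has no DEFAULT clause.
Omitting it would insert NULL, but it is declared NOT NULL, so the INSERT fails.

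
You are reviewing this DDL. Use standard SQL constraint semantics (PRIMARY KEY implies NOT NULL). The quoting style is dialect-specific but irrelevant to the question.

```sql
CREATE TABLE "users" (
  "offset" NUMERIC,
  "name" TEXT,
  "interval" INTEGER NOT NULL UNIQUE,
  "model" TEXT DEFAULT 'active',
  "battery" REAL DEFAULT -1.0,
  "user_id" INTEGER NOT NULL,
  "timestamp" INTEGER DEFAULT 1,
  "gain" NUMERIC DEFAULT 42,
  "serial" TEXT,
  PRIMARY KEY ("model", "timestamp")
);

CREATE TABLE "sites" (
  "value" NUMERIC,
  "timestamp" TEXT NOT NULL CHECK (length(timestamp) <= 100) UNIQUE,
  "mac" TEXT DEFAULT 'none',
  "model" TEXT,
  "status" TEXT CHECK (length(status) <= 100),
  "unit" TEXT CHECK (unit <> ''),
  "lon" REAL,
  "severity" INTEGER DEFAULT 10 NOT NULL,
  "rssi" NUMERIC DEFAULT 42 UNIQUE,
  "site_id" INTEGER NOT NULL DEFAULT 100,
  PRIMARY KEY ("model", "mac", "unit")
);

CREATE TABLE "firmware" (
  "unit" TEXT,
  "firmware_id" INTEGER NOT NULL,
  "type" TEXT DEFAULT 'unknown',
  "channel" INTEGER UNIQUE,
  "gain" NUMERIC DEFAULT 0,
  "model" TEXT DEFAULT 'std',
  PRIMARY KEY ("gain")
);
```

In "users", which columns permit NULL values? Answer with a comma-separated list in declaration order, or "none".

offset, name, battery, gain, serial

- offset: no NOT NULL constraint applies → nullable.
- name: no NOT NULL constraint applies → nullable.
- interval: declared NOT NULL → not nullable.
- model: part of the PRIMARY KEY, which implies NOT NULL → not nullable.
- battery: DEFAULT only fills an omitted column; an explicit NULL is still allowed → nullable.
- user_id: declared NOT NULL → not nullable.
- timestamp: part of the PRIMARY KEY, which implies NOT NULL → not nullable.
- gain: DEFAULT only fills an omitted column; an explicit NULL is still allowed → nullable.
- serial: no NOT NULL constraint applies → nullable.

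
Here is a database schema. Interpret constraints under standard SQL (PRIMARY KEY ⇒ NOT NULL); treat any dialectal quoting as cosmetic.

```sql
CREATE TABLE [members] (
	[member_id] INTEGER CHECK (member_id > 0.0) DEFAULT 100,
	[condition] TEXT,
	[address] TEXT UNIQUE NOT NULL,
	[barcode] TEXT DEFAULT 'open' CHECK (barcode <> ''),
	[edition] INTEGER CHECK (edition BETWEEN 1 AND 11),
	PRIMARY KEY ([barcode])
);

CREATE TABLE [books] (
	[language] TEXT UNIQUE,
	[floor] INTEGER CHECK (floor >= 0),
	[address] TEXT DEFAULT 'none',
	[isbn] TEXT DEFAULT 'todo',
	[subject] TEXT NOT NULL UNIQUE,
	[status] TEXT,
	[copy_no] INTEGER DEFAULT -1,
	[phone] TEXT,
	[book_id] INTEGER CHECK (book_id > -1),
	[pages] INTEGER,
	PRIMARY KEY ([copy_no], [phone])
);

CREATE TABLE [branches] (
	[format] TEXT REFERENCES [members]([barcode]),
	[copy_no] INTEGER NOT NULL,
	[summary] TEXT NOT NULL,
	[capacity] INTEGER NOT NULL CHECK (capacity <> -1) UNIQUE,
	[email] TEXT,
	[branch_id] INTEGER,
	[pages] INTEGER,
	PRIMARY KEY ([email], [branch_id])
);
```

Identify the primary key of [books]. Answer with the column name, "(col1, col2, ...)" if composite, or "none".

(copy_no, phone)

A table-level PRIMARY KEY clause names 2 columns: copy_no, phone.
This is a composite key — the combination is unique, not each column individually.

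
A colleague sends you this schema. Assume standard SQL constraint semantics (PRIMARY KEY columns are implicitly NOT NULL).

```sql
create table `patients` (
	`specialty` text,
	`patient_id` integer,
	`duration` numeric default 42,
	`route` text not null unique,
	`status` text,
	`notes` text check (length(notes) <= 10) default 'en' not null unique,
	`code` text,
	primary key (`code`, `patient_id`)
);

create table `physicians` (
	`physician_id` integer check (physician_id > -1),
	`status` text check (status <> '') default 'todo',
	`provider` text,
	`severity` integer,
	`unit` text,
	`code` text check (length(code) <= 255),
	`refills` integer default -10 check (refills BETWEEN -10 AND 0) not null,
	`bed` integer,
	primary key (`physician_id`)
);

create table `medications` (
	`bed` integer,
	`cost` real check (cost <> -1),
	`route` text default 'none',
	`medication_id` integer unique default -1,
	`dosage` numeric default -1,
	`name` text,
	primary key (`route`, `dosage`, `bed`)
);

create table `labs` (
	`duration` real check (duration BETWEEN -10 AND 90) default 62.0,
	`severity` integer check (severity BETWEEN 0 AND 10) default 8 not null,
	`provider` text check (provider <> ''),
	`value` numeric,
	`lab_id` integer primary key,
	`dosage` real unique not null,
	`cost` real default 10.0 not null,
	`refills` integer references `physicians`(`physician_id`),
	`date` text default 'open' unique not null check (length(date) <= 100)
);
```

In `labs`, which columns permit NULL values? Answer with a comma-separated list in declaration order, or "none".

- duration: CHECK does not forbid NULL (a CHECK constraint passes when its expression is NULL) → nullable.
- severity: declared NOT NULL → not nullable.
- provider: CHECK does not forbid NULL (a CHECK constraint passes when its expression is NULL) → nullable.
- value: no NOT NULL constraint applies → nullable.
- lab_id: part of the PRIMARY KEY, which implies NOT NULL → not nullable.
- dosage: declared NOT NULL → not nullable.
- cost: declared NOT NULL → not nullable.
- refills: a foreign key column may be NULL unless separately constrained → nullable.
- date: declared NOT NULL → not nullable.

duration, provider, value, refills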